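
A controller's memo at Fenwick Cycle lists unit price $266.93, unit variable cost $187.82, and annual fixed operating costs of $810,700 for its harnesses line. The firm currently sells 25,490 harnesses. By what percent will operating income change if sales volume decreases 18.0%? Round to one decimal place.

At 25,490 units, contribution = 25,490 × $79.11 = $2,016,513.90.
Operating income = contribution − fixed costs = $2,016,513.90 − $810,700 = $1,205,813.90.
Degree of operating leverage = $2,016,513.90 / $1,205,813.90 = 1.6723.
So EBIT moves 1.6723 × (-18.0%) = -30.1%.

-30.1%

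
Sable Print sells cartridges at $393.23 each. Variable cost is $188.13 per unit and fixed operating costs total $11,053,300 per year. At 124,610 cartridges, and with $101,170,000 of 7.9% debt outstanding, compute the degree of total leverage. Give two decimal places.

3.92

At 124,610 units, contribution = 124,610 × $205.10 = $25,557,511.00.
Operating income = contribution − fixed costs = $25,557,511.00 − $11,053,300 = $14,504,211.00. Interest = $7,992,430.00.
DOL = $25,557,511.00 ÷ $14,504,211.00 = 1.7621; DFL = $14,504,211.00 ÷ $6,511,781.00 = 2.2274.
Combined leverage = 1.7621 × 2.2274 = 3.9249.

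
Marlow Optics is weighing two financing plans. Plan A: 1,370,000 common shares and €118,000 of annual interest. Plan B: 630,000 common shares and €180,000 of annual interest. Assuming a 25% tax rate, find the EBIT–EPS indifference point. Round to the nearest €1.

Set EPS_A = EPS_B: (EBIT − €118,000)(1 − 0.25) ÷ 1,370,000 = (EBIT − €180,000)(1 − 0.25) ÷ 630,000.
The (1 − t) factor cancels: (EBIT − 118,000) × 630,000 = (EBIT − 180,000) × 1,370,000.
EBIT × (1,370,000 − 630,000) = 180,000 × 1,370,000 − 118,000 × 630,000 = 172,260,000,000, so EBIT = 172,260,000,000 ÷ 740,000 = 232,783.78.

€232,784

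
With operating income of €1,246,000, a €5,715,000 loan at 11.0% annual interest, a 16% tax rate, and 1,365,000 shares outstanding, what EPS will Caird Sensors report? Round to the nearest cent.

€0.38

Interest = €628,650.00, so EBT = €1,246,000 − €628,650.00 = €617,350.00.
Net income = €617,350.00 × (1 − 0.16) = €518,574.00.
Per share: €518,574.00 / 1,365,000 shares = €0.38.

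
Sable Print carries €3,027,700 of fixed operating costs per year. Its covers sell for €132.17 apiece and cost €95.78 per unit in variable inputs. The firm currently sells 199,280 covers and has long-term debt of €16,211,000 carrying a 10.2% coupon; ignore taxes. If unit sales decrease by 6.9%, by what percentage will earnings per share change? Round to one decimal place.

-19.5%

Contribution at this volume is 199,280 × €36.39 = €7,251,799.20.
Subtracting fixed costs: EBIT = €7,251,799.20 − €3,027,700 = €4,224,099.20.
Interest = €1,653,522.00, so EBIT − I = €2,570,577.20.
DCL = total CM / (EBIT − I) = €7,251,799.20 / €2,570,577.20 = 2.8211.
%ΔEPS = DCL × %ΔSales = 2.8211 × -6.9% = -19.5%.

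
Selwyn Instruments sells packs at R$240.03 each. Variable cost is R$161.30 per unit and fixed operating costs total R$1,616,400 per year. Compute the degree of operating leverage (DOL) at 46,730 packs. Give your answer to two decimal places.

1.78

Contribution at this volume is 46,730 × R$78.73 = R$3,679,052.90.
Operating income = contribution − fixed costs = R$3,679,052.90 − R$1,616,400 = R$2,062,652.90.
Degree of operating leverage = R$3,679,052.90 / R$2,062,652.90 = 1.7837.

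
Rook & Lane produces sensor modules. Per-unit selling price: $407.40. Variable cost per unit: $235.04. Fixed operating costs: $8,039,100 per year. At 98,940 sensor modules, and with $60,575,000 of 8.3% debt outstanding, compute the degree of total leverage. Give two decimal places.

4.28

Contribution at this volume is 98,940 × $172.36 = $17,053,298.40.
EBIT = $17,053,298.40 − $8,039,100 = $9,014,198.40. Interest = $5,027,725.00, so EBIT − I = $3,986,473.40.
Degree of total leverage = total CM / (EBIT − interest) = $17,053,298.40 / $3,986,473.40 = 4.2778.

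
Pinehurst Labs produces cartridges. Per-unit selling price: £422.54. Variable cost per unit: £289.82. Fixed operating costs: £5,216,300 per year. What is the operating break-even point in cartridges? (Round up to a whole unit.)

Contribution margin per unit = £422.54 − £289.82 = £132.72.
Break-even Q = £5,216,300 / £132.72 = 39,303.04 → 39,304 cartridges.

39,304 cartridges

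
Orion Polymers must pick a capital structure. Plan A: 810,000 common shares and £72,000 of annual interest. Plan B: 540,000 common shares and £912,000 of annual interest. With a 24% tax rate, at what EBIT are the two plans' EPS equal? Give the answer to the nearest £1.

At indifference, (EBIT − 72,000)(1 − t)/810,000 = (EBIT − 912,000)(1 − t)/540,000.
Cancelling (1 − t) and cross-multiplying: 540,000·(EBIT − 72,000) = 810,000·(EBIT − 912,000).
Solving, EBIT = (912,000·810,000 − 72,000·540,000) / (810,000 − 540,000) = 699,840,000,000 / 270,000 = 2,592,000.00.

£2,592,000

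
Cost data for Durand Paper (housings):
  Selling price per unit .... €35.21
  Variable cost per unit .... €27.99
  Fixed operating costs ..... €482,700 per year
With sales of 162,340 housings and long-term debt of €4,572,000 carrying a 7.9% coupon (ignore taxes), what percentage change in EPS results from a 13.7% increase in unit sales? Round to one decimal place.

+48.9%

Total contribution margin = 162,340 × €7.22 = €1,172,094.80.
Operating income = contribution − fixed costs = €1,172,094.80 − €482,700 = €689,394.80.
Interest = €361,188.00, so EBIT − I = €328,206.80.
Degree of combined leverage = contribution ÷ (EBIT − I) = €1,172,094.80 ÷ €328,206.80 = 3.5712.
EPS therefore changes by 3.5712 × (+13.7%) = +48.9%.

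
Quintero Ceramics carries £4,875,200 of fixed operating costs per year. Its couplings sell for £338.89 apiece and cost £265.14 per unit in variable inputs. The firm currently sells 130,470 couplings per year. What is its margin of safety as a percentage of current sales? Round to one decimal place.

Unit CM = price − variable cost = £338.89 − £265.14 = £73.75. Break-even units = £4,875,200 ÷ £73.75 = 66,104.41; break-even revenue = 66,104.41 × £338.89 = £22,402,122.41.
Actual sales revenue = 130,470 × £338.89 = £44,214,978.30.
Margin of safety = (£44,214,978.30 − £22,402,122.41) ÷ £44,214,978.30 = 49.3%.

49.3%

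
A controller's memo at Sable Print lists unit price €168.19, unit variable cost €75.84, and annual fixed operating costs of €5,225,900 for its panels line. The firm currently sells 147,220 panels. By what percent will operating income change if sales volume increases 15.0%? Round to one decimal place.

Contribution at this volume is 147,220 × €92.35 = €13,595,767.00.
Operating income = contribution − fixed costs = €13,595,767.00 − €5,225,900 = €8,369,867.00.
DOL = contribution ÷ EBIT = €13,595,767.00 ÷ €8,369,867.00 = 1.6244.
Operating income changes by 1.6244 × +15.0% = +24.4%.

+24.4%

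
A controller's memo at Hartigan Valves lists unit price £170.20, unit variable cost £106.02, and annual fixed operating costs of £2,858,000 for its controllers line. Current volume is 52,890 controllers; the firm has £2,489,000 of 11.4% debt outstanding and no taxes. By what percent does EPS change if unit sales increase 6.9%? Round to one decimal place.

Contribution at this volume is 52,890 × £64.18 = £3,394,480.20.
Operating income = contribution − fixed costs = £3,394,480.20 − £2,858,000 = £536,480.20.
After interest of £283,746.00, pre-tax earnings = £252,734.20.
Degree of combined leverage = contribution ÷ (EBIT − I) = £3,394,480.20 ÷ £252,734.20 = 13.4310.
EPS therefore changes by 13.4310 × (+6.9%) = +92.7%.

+92.7%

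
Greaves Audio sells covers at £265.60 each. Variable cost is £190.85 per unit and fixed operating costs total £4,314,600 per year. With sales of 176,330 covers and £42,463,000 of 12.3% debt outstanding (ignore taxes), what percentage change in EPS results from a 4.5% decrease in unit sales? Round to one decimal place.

At 176,330 units, contribution = 176,330 × £74.75 = £13,180,667.50.
Operating income = contribution − fixed costs = £13,180,667.50 − £4,314,600 = £8,866,067.50.
Interest = £5,222,949.00, so EBIT − I = £3,643,118.50.
DCL = total CM / (EBIT − I) = £13,180,667.50 / £3,643,118.50 = 3.6180.
%ΔEPS = DCL × %ΔSales = 3.6180 × -4.5% = -16.3%.

-16.3%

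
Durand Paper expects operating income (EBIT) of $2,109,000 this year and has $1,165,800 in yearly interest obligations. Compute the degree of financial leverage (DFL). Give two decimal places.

Interest = $1,165,800.00.
DFL = EBIT ÷ (EBIT − I) = $2,109,000 ÷ ($2,109,000 − $1,165,800.00) = $2,109,000 ÷ $943,200.00 = 2.2360.

2.24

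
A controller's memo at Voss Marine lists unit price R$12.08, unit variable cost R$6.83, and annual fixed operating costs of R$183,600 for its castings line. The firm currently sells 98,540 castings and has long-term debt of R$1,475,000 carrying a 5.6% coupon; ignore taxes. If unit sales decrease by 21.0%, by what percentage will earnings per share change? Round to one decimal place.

Contribution at this volume is 98,540 × R$5.25 = R$517,335.00.
EBIT = R$517,335.00 − R$183,600 = R$333,735.00.
Interest = R$82,600.00, so EBIT − I = R$251,135.00.
DCL = total CM / (EBIT − I) = R$517,335.00 / R$251,135.00 = 2.0600.
%ΔEPS = DCL × %ΔSales = 2.0600 × -21.0% = -43.3%.

-43.3%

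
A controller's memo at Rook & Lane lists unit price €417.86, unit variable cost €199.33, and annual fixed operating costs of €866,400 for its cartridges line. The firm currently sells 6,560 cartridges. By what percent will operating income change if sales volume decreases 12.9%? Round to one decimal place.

Contribution at this volume is 6,560 × €218.53 = €1,433,556.80.
EBIT = €1,433,556.80 − €866,400 = €567,156.80.
DOL = contribution ÷ EBIT = €1,433,556.80 ÷ €567,156.80 = 2.5276.
%ΔEBIT = DOL × %ΔSales = 2.5276 × -12.9% = -32.6%.

-32.6%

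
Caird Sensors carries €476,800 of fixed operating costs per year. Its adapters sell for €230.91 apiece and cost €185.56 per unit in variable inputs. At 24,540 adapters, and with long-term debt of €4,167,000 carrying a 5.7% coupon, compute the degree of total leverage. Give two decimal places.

At 24,540 units, contribution = 24,540 × €45.35 = €1,112,889.00.
Subtracting fixed costs: EBIT = €1,112,889.00 − €476,800 = €636,089.00. Interest = €237,519.00.
DOL = €1,112,889.00 ÷ €636,089.00 = 1.7496; DFL = €636,089.00 ÷ €398,570.00 = 1.5959.
Combined leverage = 1.7496 × 1.5959 = 2.7922.

2.79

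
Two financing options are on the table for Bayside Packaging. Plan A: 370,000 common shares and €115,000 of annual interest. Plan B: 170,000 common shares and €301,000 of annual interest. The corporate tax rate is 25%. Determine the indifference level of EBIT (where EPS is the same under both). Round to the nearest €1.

€459,100

Set EPS_A = EPS_B: (EBIT − €115,000)(1 − 0.25) ÷ 370,000 = (EBIT − €301,000)(1 − 0.25) ÷ 170,000.
Cancelling (1 − t) and cross-multiplying: 170,000·(EBIT − 115,000) = 370,000·(EBIT − 301,000).
EBIT × (370,000 − 170,000) = 301,000 × 370,000 − 115,000 × 170,000 = 91,820,000,000, so EBIT = 91,820,000,000 ÷ 200,000 = 459,100.00.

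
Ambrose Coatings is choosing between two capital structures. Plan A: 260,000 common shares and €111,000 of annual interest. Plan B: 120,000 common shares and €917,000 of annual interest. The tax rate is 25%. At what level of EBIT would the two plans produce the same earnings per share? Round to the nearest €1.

€1,607,857

At indifference, (EBIT − 111,000)(1 − t)/260,000 = (EBIT − 917,000)(1 − t)/120,000.
The (1 − t) factor cancels: (EBIT − 111,000) × 120,000 = (EBIT − 917,000) × 260,000.
EBIT × (260,000 − 120,000) = 917,000 × 260,000 − 111,000 × 120,000 = 225,100,000,000, so EBIT = 225,100,000,000 ÷ 140,000 = 1,607,857.14.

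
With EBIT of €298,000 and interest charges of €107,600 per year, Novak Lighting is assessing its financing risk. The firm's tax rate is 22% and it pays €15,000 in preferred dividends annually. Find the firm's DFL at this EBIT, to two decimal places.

Interest = €107,600.00.
Pre-tax preferred-dividend burden = €15,000 ÷ (1 − 0.22) = €19,230.77.
DFL = EBIT ÷ [EBIT − I − D_p/(1−t)] = €298,000 ÷ [€298,000 − €107,600.00 − €19,230.77] = €298,000 ÷ €171,169.23 = 1.7410.

1.74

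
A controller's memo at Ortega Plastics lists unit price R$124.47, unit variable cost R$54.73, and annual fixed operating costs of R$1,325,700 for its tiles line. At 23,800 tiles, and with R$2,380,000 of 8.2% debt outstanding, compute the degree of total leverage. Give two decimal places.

11.95

Contribution at this volume is 23,800 × R$69.74 = R$1,659,812.00.
Operating income = contribution − fixed costs = R$1,659,812.00 − R$1,325,700 = R$334,112.00. Interest = R$195,160.00.
DOL = R$1,659,812.00 ÷ R$334,112.00 = 4.9678; DFL = R$334,112.00 ÷ R$138,952.00 = 2.4045.
DCL = DOL × DFL = 4.9678 × 2.4045 = 11.9451.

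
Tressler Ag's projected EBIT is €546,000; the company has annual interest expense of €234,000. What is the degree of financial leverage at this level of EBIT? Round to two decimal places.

Annual interest charges come to €234,000.00.
Degree of financial leverage = EBIT / (EBIT − interest) = €546,000 / €312,000.00 = 1.7500.

1.75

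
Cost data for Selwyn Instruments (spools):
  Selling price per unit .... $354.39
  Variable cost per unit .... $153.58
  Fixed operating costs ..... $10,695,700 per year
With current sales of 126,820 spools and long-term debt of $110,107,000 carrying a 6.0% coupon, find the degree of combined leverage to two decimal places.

3.12

Total contribution margin = 126,820 × $200.81 = $25,466,724.20.
EBIT = $25,466,724.20 − $10,695,700 = $14,771,024.20. Interest = $6,606,420.00.
DOL = $25,466,724.20 ÷ $14,771,024.20 = 1.7241; DFL = $14,771,024.20 ÷ $8,164,604.20 = 1.8092.
Combined leverage = 1.7241 × 1.8092 = 3.1192.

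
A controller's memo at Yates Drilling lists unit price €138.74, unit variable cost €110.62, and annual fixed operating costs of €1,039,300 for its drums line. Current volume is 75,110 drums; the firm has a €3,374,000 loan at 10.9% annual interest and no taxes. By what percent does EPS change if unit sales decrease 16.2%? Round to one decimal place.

-48.5%

Total contribution margin = 75,110 × €28.12 = €2,112,093.20.
EBIT = €2,112,093.20 − €1,039,300 = €1,072,793.20.
After interest of €367,766.00, pre-tax earnings = €705,027.20.
Degree of combined leverage = contribution ÷ (EBIT − I) = €2,112,093.20 ÷ €705,027.20 = 2.9958.
%ΔEPS = DCL × %ΔSales = 2.9958 × -16.2% = -48.5%.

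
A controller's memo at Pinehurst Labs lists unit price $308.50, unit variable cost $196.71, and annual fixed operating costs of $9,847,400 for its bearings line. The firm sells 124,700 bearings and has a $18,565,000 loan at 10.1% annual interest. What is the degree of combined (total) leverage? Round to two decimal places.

6.29

Contribution at this volume is 124,700 × $111.79 = $13,940,213.00.
Subtracting fixed costs: EBIT = $13,940,213.00 − $9,847,400 = $4,092,813.00. Interest = $1,875,065.00, so EBIT − I = $2,217,748.00.
DCL = contribution ÷ (EBIT − I) = $13,940,213.00 ÷ $2,217,748.00 = 6.2858.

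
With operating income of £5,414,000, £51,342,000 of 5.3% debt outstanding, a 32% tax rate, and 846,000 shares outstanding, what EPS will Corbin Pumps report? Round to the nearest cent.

£2.16

Pre-tax income = £5,414,000 − £2,721,126.00 = £2,692,874.00.
After tax at 32%: net income = £2,692,874.00 × 0.68 = £1,831,154.32.
Per share: £1,831,154.32 / 846,000 shares = £2.16.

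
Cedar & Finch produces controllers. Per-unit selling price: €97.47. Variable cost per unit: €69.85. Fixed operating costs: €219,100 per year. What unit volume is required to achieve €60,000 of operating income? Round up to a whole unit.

10,105 controllers

Each unit contributes €97.47 − €69.85 = €27.62.
Units = (FC + target) / CM = (€219,100 + €60,000) / €27.62 = 10,105.00, so 10,105 controllers.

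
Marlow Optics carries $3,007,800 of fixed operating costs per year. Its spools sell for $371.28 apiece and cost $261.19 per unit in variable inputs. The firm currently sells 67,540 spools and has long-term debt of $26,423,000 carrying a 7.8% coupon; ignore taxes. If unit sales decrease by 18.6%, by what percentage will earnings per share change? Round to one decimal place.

Contribution at this volume is 67,540 × $110.09 = $7,435,478.60.
Operating income = contribution − fixed costs = $7,435,478.60 − $3,007,800 = $4,427,678.60.
After interest of $2,060,994.00, pre-tax earnings = $2,366,684.60.
DCL = total CM / (EBIT − I) = $7,435,478.60 / $2,366,684.60 = 3.1417.
%ΔEPS = DCL × %ΔSales = 3.1417 × -18.6% = -58.4%.

-58.4%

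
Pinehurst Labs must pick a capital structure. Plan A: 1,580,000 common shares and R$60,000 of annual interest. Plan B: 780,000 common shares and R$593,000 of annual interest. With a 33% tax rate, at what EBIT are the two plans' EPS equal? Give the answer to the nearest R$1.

At indifference, (EBIT − 60,000)(1 − t)/1,580,000 = (EBIT − 593,000)(1 − t)/780,000.
The (1 − t) factor cancels: (EBIT − 60,000) × 780,000 = (EBIT − 593,000) × 1,580,000.
EBIT × (1,580,000 − 780,000) = 593,000 × 1,580,000 − 60,000 × 780,000 = 890,140,000,000, so EBIT = 890,140,000,000 ÷ 800,000 = 1,112,675.00.

R$1,112,675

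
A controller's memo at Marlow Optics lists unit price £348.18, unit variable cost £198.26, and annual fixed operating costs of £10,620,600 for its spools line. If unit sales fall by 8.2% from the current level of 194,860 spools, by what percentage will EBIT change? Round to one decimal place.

Contribution at this volume is 194,860 × £149.92 = £29,213,411.20.
Subtracting fixed costs: EBIT = £29,213,411.20 − £10,620,600 = £18,592,811.20.
DOL = contribution ÷ EBIT = £29,213,411.20 ÷ £18,592,811.20 = 1.5712.
Operating income changes by 1.5712 × -8.2% = -12.9%.

-12.9%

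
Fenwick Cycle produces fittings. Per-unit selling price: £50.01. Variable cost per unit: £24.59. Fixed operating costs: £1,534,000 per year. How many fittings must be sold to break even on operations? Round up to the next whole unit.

Each unit contributes £50.01 − £24.59 = £25.42.
Units to break even: £1,534,000 ÷ £25.42 = 60,346.18, rounded up to 60,347.

60,347 fittings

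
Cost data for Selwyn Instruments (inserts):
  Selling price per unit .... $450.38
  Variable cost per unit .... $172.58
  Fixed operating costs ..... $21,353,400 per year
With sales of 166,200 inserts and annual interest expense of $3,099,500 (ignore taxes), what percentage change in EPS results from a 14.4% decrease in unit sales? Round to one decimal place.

-30.6%

At 166,200 units, contribution = 166,200 × $277.80 = $46,170,360.00.
Subtracting fixed costs: EBIT = $46,170,360.00 − $21,353,400 = $24,816,960.00.
After interest of $3,099,500.00, pre-tax earnings = $21,717,460.00.
Degree of combined leverage = contribution ÷ (EBIT − I) = $46,170,360.00 ÷ $21,717,460.00 = 2.1260.
%ΔEPS = DCL × %ΔSales = 2.1260 × -14.4% = -30.6%.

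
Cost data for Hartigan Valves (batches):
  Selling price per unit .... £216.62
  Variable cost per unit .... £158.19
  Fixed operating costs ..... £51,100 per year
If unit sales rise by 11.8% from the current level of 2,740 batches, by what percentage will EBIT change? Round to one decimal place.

+17.3%

Contribution at this volume is 2,740 × £58.43 = £160,098.20.
Subtracting fixed costs: EBIT = £160,098.20 − £51,100 = £108,998.20.
Degree of operating leverage = £160,098.20 / £108,998.20 = 1.4688.
%ΔEBIT = DOL × %ΔSales = 1.4688 × +11.8% = +17.3%.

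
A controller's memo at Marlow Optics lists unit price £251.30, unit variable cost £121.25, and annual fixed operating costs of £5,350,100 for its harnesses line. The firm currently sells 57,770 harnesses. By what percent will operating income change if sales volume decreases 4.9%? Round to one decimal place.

-17.0%

At 57,770 units, contribution = 57,770 × £130.05 = £7,512,988.50.
Operating income = contribution − fixed costs = £7,512,988.50 − £5,350,100 = £2,162,888.50.
Degree of operating leverage = £7,512,988.50 / £2,162,888.50 = 3.4736.
Operating income changes by 3.4736 × -4.9% = -17.0%.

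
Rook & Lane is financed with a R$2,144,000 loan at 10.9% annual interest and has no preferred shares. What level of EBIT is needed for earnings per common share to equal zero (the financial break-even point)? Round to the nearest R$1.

R$233,696

Annual interest = 10.9% × R$2,144,000 = R$233,696.00.
Without preferred stock the financial break-even is simply EBIT = interest = R$233,696.00.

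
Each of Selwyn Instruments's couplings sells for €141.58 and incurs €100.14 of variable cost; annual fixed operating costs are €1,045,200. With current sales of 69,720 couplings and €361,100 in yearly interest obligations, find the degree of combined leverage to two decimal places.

1.95

Contribution at this volume is 69,720 × €41.44 = €2,889,196.80.
Subtracting fixed costs: EBIT = €2,889,196.80 − €1,045,200 = €1,843,996.80. Interest = €361,100.00.
DOL = €2,889,196.80 ÷ €1,843,996.80 = 1.5668; DFL = €1,843,996.80 ÷ €1,482,896.80 = 1.2435.
Combined leverage = 1.5668 × 1.2435 = 1.9483.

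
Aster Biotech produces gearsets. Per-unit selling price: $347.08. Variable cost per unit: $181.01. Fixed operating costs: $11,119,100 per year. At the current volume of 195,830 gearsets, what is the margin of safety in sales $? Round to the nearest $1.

$44,730,179

Contribution margin per unit = $347.08 − $181.01 = $166.07. Break-even units = $11,119,100 ÷ $166.07 = 66,954.30; break-even revenue = 66,954.30 × $347.08 = $23,238,497.19.
Actual sales revenue = 195,830 × $347.08 = $67,968,676.40.
Margin of safety = $67,968,676.40 − $23,238,497.19 = $44,730,179.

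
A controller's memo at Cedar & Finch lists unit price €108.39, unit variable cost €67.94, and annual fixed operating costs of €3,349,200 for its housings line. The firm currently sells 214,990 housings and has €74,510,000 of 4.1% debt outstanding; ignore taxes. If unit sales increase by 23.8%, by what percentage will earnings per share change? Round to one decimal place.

At 214,990 units, contribution = 214,990 × €40.45 = €8,696,345.50.
Operating income = contribution − fixed costs = €8,696,345.50 − €3,349,200 = €5,347,145.50.
After interest of €3,054,910.00, pre-tax earnings = €2,292,235.50.
Degree of combined leverage = contribution ÷ (EBIT − I) = €8,696,345.50 ÷ €2,292,235.50 = 3.7938.
%ΔEPS = DCL × %ΔSales = 3.7938 × +23.8% = +90.3%.

+90.3%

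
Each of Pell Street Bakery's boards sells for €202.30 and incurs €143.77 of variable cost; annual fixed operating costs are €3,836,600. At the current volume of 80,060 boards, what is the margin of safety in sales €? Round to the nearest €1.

Unit CM = price − variable cost = €202.30 − €143.77 = €58.53. Break-even units = €3,836,600 ÷ €58.53 = 65,549.29; break-even revenue = 65,549.29 × €202.30 = €13,260,621.56.
Actual sales revenue = 80,060 × €202.30 = €16,196,138.00.
Margin of safety = €16,196,138.00 − €13,260,621.56 = €2,935,516.

€2,935,516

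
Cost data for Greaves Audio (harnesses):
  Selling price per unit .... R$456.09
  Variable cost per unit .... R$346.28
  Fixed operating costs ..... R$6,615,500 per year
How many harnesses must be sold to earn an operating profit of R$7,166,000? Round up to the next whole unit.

Each unit contributes R$456.09 − R$346.28 = R$109.81.
Units = (FC + target) / CM = (R$6,615,500 + R$7,166,000) / R$109.81 = 125,503.14, so 125,504 harnesses.

125,504 harnesses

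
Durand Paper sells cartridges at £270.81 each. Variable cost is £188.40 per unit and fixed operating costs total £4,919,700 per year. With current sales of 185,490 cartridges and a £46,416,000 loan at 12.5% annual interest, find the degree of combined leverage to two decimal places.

3.35

Contribution at this volume is 185,490 × £82.41 = £15,286,230.90.
Operating income = contribution − fixed costs = £15,286,230.90 − £4,919,700 = £10,366,530.90. Interest = £5,802,000.00, so EBIT − I = £4,564,530.90.
DCL = contribution ÷ (EBIT − I) = £15,286,230.90 ÷ £4,564,530.90 = 3.3489.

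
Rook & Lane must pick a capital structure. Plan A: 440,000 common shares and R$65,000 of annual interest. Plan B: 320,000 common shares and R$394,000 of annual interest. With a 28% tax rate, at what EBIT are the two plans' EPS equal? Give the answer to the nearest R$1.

R$1,271,333

At indifference, (EBIT − 65,000)(1 − t)/440,000 = (EBIT − 394,000)(1 − t)/320,000.
The (1 − t) factor cancels: (EBIT − 65,000) × 320,000 = (EBIT − 394,000) × 440,000.
Solving, EBIT = (394,000·440,000 − 65,000·320,000) / (440,000 − 320,000) = 152,560,000,000 / 120,000 = 1,271,333.33.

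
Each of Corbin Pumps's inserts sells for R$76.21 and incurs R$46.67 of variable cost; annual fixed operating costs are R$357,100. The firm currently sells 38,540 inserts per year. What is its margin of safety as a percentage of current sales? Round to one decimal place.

Contribution margin per unit = R$76.21 − R$46.67 = R$29.54. Break-even units = R$357,100 ÷ R$29.54 = 12,088.69; break-even revenue = 12,088.69 × R$76.21 = R$921,279.32.
Actual sales revenue = 38,540 × R$76.21 = R$2,937,133.40.
Margin of safety = (R$2,937,133.40 − R$921,279.32) ÷ R$2,937,133.40 = 68.6%.

68.6%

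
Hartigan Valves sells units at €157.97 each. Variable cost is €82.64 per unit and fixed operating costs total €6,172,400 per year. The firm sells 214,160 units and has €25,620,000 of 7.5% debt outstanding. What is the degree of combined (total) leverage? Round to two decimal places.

2.01

At 214,160 units, contribution = 214,160 × €75.33 = €16,132,672.80.
EBIT = €16,132,672.80 − €6,172,400 = €9,960,272.80. Interest = €1,921,500.00, so EBIT − I = €8,038,772.80.
Degree of total leverage = total CM / (EBIT − interest) = €16,132,672.80 / €8,038,772.80 = 2.0069.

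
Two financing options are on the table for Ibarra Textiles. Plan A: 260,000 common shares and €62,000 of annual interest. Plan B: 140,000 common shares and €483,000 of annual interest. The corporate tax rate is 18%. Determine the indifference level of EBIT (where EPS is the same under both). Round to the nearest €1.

Set EPS_A = EPS_B: (EBIT − €62,000)(1 − 0.18) ÷ 260,000 = (EBIT − €483,000)(1 − 0.18) ÷ 140,000.
The (1 − t) factor cancels: (EBIT − 62,000) × 140,000 = (EBIT − 483,000) × 260,000.
EBIT × (260,000 − 140,000) = 483,000 × 260,000 − 62,000 × 140,000 = 116,900,000,000, so EBIT = 116,900,000,000 ÷ 120,000 = 974,166.67.

€974,167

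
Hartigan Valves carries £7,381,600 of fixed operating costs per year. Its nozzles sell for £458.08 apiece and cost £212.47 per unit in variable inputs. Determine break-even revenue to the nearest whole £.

Contribution margin per unit = £458.08 − £212.47 = £245.61, a CM ratio of £245.61 ÷ £458.08 = 0.5362.
Break-even sales = FC ÷ CM ratio = £7,381,600 × £458.08 / £245.61 = £13,767,205.

£13,767,205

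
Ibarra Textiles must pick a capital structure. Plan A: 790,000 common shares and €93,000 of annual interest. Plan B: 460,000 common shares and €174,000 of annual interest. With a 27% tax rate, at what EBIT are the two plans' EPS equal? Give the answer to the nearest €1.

Set EPS_A = EPS_B: (EBIT − €93,000)(1 − 0.27) ÷ 790,000 = (EBIT − €174,000)(1 − 0.27) ÷ 460,000.
The (1 − t) factor cancels: (EBIT − 93,000) × 460,000 = (EBIT − 174,000) × 790,000.
EBIT × (790,000 − 460,000) = 174,000 × 790,000 − 93,000 × 460,000 = 94,680,000,000, so EBIT = 94,680,000,000 ÷ 330,000 = 286,909.09.

€286,909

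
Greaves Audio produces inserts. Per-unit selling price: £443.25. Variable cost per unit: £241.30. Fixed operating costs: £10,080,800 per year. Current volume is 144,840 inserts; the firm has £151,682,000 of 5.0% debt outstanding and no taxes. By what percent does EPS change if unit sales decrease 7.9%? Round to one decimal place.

-19.9%

Contribution at this volume is 144,840 × £201.95 = £29,250,438.00.
Operating income = contribution − fixed costs = £29,250,438.00 − £10,080,800 = £19,169,638.00.
Interest = £7,584,100.00, so EBIT − I = £11,585,538.00.
Degree of combined leverage = contribution ÷ (EBIT − I) = £29,250,438.00 ÷ £11,585,538.00 = 2.5247.
%ΔEPS = DCL × %ΔSales = 2.5247 × -7.9% = -19.9%.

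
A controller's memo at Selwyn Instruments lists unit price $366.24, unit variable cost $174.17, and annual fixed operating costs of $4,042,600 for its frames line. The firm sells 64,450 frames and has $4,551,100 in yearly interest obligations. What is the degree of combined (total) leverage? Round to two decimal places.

At 64,450 units, contribution = 64,450 × $192.07 = $12,378,911.50.
Subtracting fixed costs: EBIT = $12,378,911.50 − $4,042,600 = $8,336,311.50. Interest = $4,551,100.00.
DOL = $12,378,911.50 ÷ $8,336,311.50 = 1.4849; DFL = $8,336,311.50 ÷ $3,785,211.50 = 2.2023.
DCL = DOL × DFL = 1.4849 × 2.2023 = 3.2702.

3.27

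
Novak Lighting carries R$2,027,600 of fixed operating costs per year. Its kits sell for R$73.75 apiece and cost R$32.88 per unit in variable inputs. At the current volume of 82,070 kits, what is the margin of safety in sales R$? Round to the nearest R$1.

R$2,393,854

Contribution margin per unit = R$73.75 − R$32.88 = R$40.87. Break-even units = R$2,027,600 ÷ R$40.87 = 49,610.96; break-even revenue = 49,610.96 × R$73.75 = R$3,658,808.42.
Current sales = 82,070 × R$73.75 = R$6,052,662.50.
Margin of safety = R$6,052,662.50 − R$3,658,808.42 = R$2,393,854.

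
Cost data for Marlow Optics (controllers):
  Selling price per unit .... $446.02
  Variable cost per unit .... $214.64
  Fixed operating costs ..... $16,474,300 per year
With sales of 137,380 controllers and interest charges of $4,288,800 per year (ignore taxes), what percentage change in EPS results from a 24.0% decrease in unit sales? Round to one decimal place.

Total contribution margin = 137,380 × $231.38 = $31,786,984.40.
EBIT = $31,786,984.40 − $16,474,300 = $15,312,684.40.
Interest = $4,288,800.00, so EBIT − I = $11,023,884.40.
DCL = total CM / (EBIT − I) = $31,786,984.40 / $11,023,884.40 = 2.8835.
EPS therefore changes by 2.8835 × (-24.0%) = -69.2%.

-69.2%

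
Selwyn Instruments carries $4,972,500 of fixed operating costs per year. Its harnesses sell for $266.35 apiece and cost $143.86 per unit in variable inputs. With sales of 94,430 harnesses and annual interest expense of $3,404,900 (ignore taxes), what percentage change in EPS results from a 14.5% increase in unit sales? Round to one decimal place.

+52.6%

Contribution at this volume is 94,430 × $122.49 = $11,566,730.70.
Subtracting fixed costs: EBIT = $11,566,730.70 − $4,972,500 = $6,594,230.70.
Interest = $3,404,900.00, so EBIT − I = $3,189,330.70.
DCL = total CM / (EBIT − I) = $11,566,730.70 / $3,189,330.70 = 3.6267.
%ΔEPS = DCL × %ΔSales = 3.6267 × +14.5% = +52.6%.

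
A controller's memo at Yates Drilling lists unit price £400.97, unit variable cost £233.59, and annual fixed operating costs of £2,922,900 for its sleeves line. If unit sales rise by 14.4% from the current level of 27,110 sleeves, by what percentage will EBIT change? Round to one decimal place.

+40.5%

Total contribution margin = 27,110 × £167.38 = £4,537,671.80.
Operating income = contribution − fixed costs = £4,537,671.80 − £2,922,900 = £1,614,771.80.
So DOL = total CM / EBIT = £4,537,671.80 / £1,614,771.80 = 2.8101.
So EBIT moves 2.8101 × (+14.4%) = +40.5%.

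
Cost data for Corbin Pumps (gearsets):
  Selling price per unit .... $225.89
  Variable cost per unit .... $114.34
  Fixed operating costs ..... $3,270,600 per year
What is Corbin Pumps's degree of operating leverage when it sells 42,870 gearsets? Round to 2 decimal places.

3.16

Contribution at this volume is 42,870 × $111.55 = $4,782,148.50.
Subtracting fixed costs: EBIT = $4,782,148.50 − $3,270,600 = $1,511,548.50.
Degree of operating leverage = $4,782,148.50 / $1,511,548.50 = 3.1637.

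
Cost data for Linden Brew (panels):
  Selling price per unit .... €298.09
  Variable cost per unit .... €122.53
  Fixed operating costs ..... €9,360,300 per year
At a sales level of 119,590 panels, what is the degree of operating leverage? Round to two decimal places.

1.80

At 119,590 units, contribution = 119,590 × €175.56 = €20,995,220.40.
Operating income = contribution − fixed costs = €20,995,220.40 − €9,360,300 = €11,634,920.40.
Degree of operating leverage = €20,995,220.40 / €11,634,920.40 = 1.8045.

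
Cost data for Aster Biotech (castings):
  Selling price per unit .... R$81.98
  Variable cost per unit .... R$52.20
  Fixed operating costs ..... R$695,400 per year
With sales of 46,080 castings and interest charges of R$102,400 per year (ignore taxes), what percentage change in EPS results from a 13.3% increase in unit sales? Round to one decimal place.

+31.8%

Total contribution margin = 46,080 × R$29.78 = R$1,372,262.40.
EBIT = R$1,372,262.40 − R$695,400 = R$676,862.40.
Interest = R$102,400.00, so EBIT − I = R$574,462.40.
DCL = total CM / (EBIT − I) = R$1,372,262.40 / R$574,462.40 = 2.3888.
EPS therefore changes by 2.3888 × (+13.3%) = +31.8%.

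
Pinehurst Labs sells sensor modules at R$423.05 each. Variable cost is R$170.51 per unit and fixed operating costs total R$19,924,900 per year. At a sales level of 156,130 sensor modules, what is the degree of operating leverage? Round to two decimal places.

2.02

At 156,130 units, contribution = 156,130 × R$252.54 = R$39,429,070.20.
Subtracting fixed costs: EBIT = R$39,429,070.20 − R$19,924,900 = R$19,504,170.20.
Degree of operating leverage = R$39,429,070.20 / R$19,504,170.20 = 2.0216.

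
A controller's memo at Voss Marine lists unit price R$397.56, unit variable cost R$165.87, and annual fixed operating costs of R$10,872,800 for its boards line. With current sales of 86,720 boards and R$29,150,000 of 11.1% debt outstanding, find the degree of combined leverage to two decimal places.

3.36

Total contribution margin = 86,720 × R$231.69 = R$20,092,156.80.
Subtracting fixed costs: EBIT = R$20,092,156.80 − R$10,872,800 = R$9,219,356.80. Interest = R$3,235,650.00.
DOL = R$20,092,156.80 ÷ R$9,219,356.80 = 2.1793; DFL = R$9,219,356.80 ÷ R$5,983,706.80 = 1.5407.
DCL = DOL × DFL = 2.1793 × 1.5407 = 3.3576.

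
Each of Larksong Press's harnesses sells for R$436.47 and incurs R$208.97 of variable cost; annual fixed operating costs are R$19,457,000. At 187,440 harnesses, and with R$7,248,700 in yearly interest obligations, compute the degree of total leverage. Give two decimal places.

2.68

At 187,440 units, contribution = 187,440 × R$227.50 = R$42,642,600.00.
EBIT = R$42,642,600.00 − R$19,457,000 = R$23,185,600.00. Interest = R$7,248,700.00.
DOL = R$42,642,600.00 ÷ R$23,185,600.00 = 1.8392; DFL = R$23,185,600.00 ÷ R$15,936,900.00 = 1.4548.
DCL = DOL × DFL = 1.8392 × 1.4548 = 2.6757.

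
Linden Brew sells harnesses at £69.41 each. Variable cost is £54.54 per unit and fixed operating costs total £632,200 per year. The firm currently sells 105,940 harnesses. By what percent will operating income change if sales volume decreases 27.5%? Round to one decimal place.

At 105,940 units, contribution = 105,940 × £14.87 = £1,575,327.80.
EBIT = £1,575,327.80 − £632,200 = £943,127.80.
DOL = contribution ÷ EBIT = £1,575,327.80 ÷ £943,127.80 = 1.6703.
%ΔEBIT = DOL × %ΔSales = 1.6703 × -27.5% = -45.9%.

-45.9%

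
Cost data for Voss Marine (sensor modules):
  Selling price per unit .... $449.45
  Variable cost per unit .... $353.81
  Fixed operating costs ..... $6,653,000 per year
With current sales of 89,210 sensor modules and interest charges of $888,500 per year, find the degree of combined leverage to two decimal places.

8.61

Contribution at this volume is 89,210 × $95.64 = $8,532,044.40.
Operating income = contribution − fixed costs = $8,532,044.40 − $6,653,000 = $1,879,044.40. Interest = $888,500.00.
DOL = $8,532,044.40 ÷ $1,879,044.40 = 4.5406; DFL = $1,879,044.40 ÷ $990,544.40 = 1.8970.
DCL = DOL × DFL = 4.5406 × 1.8970 = 8.6135.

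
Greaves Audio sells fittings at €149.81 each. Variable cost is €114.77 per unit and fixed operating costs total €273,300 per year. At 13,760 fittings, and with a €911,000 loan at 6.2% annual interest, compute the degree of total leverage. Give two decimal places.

3.16

At 13,760 units, contribution = 13,760 × €35.04 = €482,150.40.
Subtracting fixed costs: EBIT = €482,150.40 − €273,300 = €208,850.40. Interest = €56,482.00, so EBIT − I = €152,368.40.
DCL = contribution ÷ (EBIT − I) = €482,150.40 ÷ €152,368.40 = 3.1644.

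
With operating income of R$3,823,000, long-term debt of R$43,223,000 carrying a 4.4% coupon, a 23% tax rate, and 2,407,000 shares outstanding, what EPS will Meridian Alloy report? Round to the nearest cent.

Pre-tax income = R$3,823,000 − R$1,901,812.00 = R$1,921,188.00.
After tax at 23%: net income = R$1,921,188.00 × 0.77 = R$1,479,314.76.
EPS = R$1,479,314.76 ÷ 2,407,000 = R$0.61.

R$0.61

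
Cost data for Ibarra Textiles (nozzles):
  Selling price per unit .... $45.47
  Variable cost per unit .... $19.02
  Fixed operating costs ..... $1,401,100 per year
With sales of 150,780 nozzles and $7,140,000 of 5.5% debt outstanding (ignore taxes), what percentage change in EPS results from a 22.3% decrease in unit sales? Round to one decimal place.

-40.5%

Total contribution margin = 150,780 × $26.45 = $3,988,131.00.
Subtracting fixed costs: EBIT = $3,988,131.00 − $1,401,100 = $2,587,031.00.
After interest of $392,700.00, pre-tax earnings = $2,194,331.00.
Degree of combined leverage = contribution ÷ (EBIT − I) = $3,988,131.00 ÷ $2,194,331.00 = 1.8175.
%ΔEPS = DCL × %ΔSales = 1.8175 × -22.3% = -40.5%.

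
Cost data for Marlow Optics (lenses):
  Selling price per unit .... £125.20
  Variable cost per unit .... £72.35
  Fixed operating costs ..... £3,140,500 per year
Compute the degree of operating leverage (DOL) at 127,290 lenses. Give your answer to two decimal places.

Total contribution margin = 127,290 × £52.85 = £6,727,276.50.
EBIT = £6,727,276.50 − £3,140,500 = £3,586,776.50.
So DOL = total CM / EBIT = £6,727,276.50 / £3,586,776.50 = 1.8756.

1.88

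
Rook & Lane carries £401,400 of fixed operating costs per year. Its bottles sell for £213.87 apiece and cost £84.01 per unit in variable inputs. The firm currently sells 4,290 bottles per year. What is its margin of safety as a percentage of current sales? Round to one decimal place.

Unit CM = price − variable cost = £213.87 − £84.01 = £129.86. Break-even units = £401,400 ÷ £129.86 = 3,091.02; break-even revenue = 3,091.02 × £213.87 = £661,076.68.
Actual sales revenue = 4,290 × £213.87 = £917,502.30.
Margin of safety = (£917,502.30 − £661,076.68) ÷ £917,502.30 = 27.9%.

27.9%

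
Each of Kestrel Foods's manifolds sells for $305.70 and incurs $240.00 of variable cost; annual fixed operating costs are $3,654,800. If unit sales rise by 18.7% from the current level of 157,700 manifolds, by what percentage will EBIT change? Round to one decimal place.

+28.9%

At 157,700 units, contribution = 157,700 × $65.70 = $10,360,890.00.
Subtracting fixed costs: EBIT = $10,360,890.00 − $3,654,800 = $6,706,090.00.
Degree of operating leverage = $10,360,890.00 / $6,706,090.00 = 1.5450.
Operating income changes by 1.5450 × +18.7% = +28.9%.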